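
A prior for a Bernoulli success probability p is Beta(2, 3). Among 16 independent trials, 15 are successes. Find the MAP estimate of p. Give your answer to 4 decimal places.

p̂_MAP = 0.8421

Prior: Beta(2, 3).
Data: 15 successes in 16 trials. The binomial likelihood contributes p^15(1−p)^1, so the posterior is Beta(2+15, 3+1) = Beta(17, 4).
For Beta(a, b) with a, b > 1 the mode is (a−1)/(a+b−2) = 16/19 ≈ 0.8421.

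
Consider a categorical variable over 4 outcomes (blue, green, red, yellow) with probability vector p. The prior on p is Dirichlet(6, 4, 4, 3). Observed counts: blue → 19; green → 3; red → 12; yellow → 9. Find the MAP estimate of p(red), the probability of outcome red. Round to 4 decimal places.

The posterior is Dirichlet(αᵢ + nᵢ) = Dirichlet(25, 7, 16, 12).
For a Dirichlet(a₁,…,a_K) with all aᵢ > 1, the mode has j-th component (aⱼ − 1)/(Σaᵢ − K).
Here Σaᵢ = 60 and K = 4, so p(red) = (16 − 1)/(60 − 4) = 15/56 ≈ 0.2679.

MAP estimate of p(red) = 0.2679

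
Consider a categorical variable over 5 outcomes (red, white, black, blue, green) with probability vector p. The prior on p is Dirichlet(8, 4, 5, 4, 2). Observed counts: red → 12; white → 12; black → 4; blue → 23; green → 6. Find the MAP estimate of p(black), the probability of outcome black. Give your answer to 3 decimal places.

The posterior is Dirichlet(αᵢ + nᵢ) = Dirichlet(20, 16, 9, 27, 8).
For a Dirichlet(a₁,…,a_K) with all aᵢ > 1, the mode has j-th component (aⱼ − 1)/(Σaᵢ − K).
Here Σaᵢ = 80 and K = 5, so p(black) = (9 − 1)/(80 − 5) = 8/75 ≈ 0.107.

MAP estimate of p(black) = 0.107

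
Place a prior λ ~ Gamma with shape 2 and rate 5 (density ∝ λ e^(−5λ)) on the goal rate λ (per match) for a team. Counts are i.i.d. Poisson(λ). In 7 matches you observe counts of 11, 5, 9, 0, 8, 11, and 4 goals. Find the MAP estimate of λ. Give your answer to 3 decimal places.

Σxᵢ = 11+5+9+0+8+11+4 = 48, with n = 7.
Posterior ∝ λe^(−5λ) · λ^48e^(−7λ) = λ^49e^(−12λ), i.e. Gamma(shape=50, rate=12).
The mode of a Gamma(a, b) with a ≥ 1 (shape–rate) is (a−1)/b = 49/12 ≈ 4.083.

λ̂_MAP = 4.083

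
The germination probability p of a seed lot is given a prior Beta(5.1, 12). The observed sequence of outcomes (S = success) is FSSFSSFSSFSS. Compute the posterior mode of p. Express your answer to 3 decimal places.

Prior: Beta(5.1, 12).
Data: 8 successes in 12 trials (from the sequence). The binomial likelihood contributes p^8(1−p)^4, so the posterior is Beta(5.1+8, 12+4) = Beta(13.1, 16).
For Beta(a, b) with a, b > 1 the mode is (a−1)/(a+b−2) = 12.1/27.1 ≈ 0.446.

p̂_MAP = 0.446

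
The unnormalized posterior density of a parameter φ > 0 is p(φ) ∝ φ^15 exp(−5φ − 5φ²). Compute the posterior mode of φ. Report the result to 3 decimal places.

ℓ'(φ) = 15/φ − 5 − 10φ. Setting this to zero and multiplying by φ: 10φ² + 5φ − 15 = 0.
φ = (−5 + √(5² + 4·10·15)) / (2·10) = (−5 + √625) / 20 = (−5 + 25)/20 = 1.
ℓ''(φ) = −15/φ² − 10 < 0, confirming a maximum.

φ̂_MAP = 1.000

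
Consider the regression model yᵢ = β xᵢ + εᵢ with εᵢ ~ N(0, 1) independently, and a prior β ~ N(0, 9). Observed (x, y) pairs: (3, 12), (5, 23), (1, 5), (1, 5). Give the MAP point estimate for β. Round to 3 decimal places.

β̂_MAP = 4.458

log p(β | y) = −Σ(yᵢ − βxᵢ)²/(2·1) − β²/(2·9) + const.
Setting the derivative to zero: Σxᵢ(yᵢ − βxᵢ)/1 − β/9 = 0, so β = Σxᵢyᵢ / (Σxᵢ² + σ²/τ²).
Σxᵢyᵢ = 3·12 + 5·23 + 1·5 + 1·5 = 161; Σxᵢ² = 36; σ²/τ² = 1/9.
β̂_MAP = 161 / (36 + 1/9) = 161/(325/9) = 1449/325 ≈ 4.458.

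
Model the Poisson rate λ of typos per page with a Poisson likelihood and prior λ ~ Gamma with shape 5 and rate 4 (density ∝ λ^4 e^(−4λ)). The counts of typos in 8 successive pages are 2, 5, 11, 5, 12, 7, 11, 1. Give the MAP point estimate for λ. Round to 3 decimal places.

Σxᵢ = 2+5+11+5+12+7+11+1 = 54, with n = 8.
Posterior ∝ λ^4e^(−4λ) · λ^54e^(−8λ) = λ^58e^(−12λ), i.e. Gamma(shape=59, rate=12).
The mode of a Gamma(a, b) with a ≥ 1 (shape–rate) is (a−1)/b = 58/12 ≈ 4.833.

λ̂_MAP = 4.833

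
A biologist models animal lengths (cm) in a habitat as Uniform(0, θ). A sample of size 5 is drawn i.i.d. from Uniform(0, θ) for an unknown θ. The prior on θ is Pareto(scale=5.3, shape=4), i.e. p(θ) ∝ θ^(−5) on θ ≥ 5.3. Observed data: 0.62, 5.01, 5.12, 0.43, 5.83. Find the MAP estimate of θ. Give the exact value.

The Uniform(0, θ) likelihood is θ^(−n) for θ ≥ max(xᵢ), zero otherwise. Here max(xᵢ) = 5.83.
Posterior ∝ θ^(−5) · θ^(−5) = θ^(−10) on θ ≥ max(5.3, 5.83) = 5.83.
This density is strictly decreasing in θ, so the posterior mode lies at the lower boundary of the support.

θ̂_MAP = 5.83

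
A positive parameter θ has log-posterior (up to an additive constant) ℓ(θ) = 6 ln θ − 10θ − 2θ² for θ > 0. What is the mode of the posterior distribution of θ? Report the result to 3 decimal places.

ℓ'(θ) = 6/θ − 10 − 4θ. Setting this to zero and multiplying by θ: 4θ² + 10θ − 6 = 0.
θ = (−10 + √(10² + 4·4·6)) / (2·4) = (−10 + √196) / 8 = (−10 + 14)/8 = 1/2.
ℓ''(θ) = −6/θ² − 4 < 0, confirming a maximum.

θ̂_MAP = 0.500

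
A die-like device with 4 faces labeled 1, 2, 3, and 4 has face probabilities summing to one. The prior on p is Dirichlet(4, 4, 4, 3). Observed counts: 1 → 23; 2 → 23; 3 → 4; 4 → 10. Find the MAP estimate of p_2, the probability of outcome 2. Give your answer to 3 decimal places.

The posterior is Dirichlet(αᵢ + nᵢ) = Dirichlet(27, 27, 8, 13).
For a Dirichlet(a₁,…,a_K) with all aᵢ > 1, the mode has j-th component (aⱼ − 1)/(Σaᵢ − K).
Here Σaᵢ = 75 and K = 4, so p_2 = (27 − 1)/(75 − 4) = 26/71 ≈ 0.366.

MAP estimate: 0.366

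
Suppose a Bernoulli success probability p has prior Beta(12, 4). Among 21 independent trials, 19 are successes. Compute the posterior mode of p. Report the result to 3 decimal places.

Prior: Beta(12, 4).
Data: 19 successes in 21 trials. The binomial likelihood contributes p^19(1−p)^2, so the posterior is Beta(12+19, 4+2) = Beta(31, 6).
For Beta(a, b) with a, b > 1 the mode is (a−1)/(a+b−2) = 30/35 ≈ 0.857.

p̂_MAP = 0.857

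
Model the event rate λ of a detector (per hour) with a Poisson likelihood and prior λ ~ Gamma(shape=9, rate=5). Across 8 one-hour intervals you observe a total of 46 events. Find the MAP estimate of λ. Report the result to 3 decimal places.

λ̂_MAP = 4.154

Σxᵢ = 46, n = 8.
Posterior ∝ λ^8e^(−5λ) · λ^46e^(−8λ) = λ^54e^(−13λ), i.e. Gamma(shape=55, rate=13).
The mode of a Gamma(a, b) with a ≥ 1 (shape–rate) is (a−1)/b = 54/13 ≈ 4.154.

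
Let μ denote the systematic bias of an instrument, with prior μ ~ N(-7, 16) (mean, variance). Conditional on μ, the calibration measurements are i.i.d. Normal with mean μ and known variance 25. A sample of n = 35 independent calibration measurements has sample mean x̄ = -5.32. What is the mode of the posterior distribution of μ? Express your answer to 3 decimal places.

μ̂_MAP = -5.392

n = 35, x̄ = -5.32.
For a Normal prior and Normal likelihood with known variance, the posterior is Normal; its mode equals its mean, the precision-weighted average.
Prior precision 1/σ₀² = 1/16 = 0.0625; data precision n/σ² = 35/25 = 1.4.
μ̂ = (0.0625·(-7) + 1.4·(-5.32)) / (0.0625 + 1.4) = (-7.8855)/1.4625 = -5257/975 ≈ -5.392.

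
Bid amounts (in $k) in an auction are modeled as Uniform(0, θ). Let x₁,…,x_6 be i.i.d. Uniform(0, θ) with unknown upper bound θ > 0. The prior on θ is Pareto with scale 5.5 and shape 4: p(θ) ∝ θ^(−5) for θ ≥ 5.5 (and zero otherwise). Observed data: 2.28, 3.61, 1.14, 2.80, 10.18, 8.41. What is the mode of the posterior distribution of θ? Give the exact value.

θ̂_MAP = 10.18

The Uniform(0, θ) likelihood is θ^(−n) for θ ≥ max(xᵢ), zero otherwise. Here max(xᵢ) = 10.18.
Posterior ∝ θ^(−5) · θ^(−6) = θ^(−11) on θ ≥ max(5.5, 10.18) = 10.18.
This density is strictly decreasing in θ, so the posterior mode lies at the lower boundary of the support.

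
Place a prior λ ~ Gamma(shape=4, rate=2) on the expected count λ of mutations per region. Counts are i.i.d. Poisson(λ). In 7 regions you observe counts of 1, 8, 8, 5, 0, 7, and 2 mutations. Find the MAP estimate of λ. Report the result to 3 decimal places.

λ̂_MAP = 3.778

Σxᵢ = 1+8+8+5+0+7+2 = 31, with n = 7.
Posterior ∝ λ^3e^(−2λ) · λ^31e^(−7λ) = λ^34e^(−9λ), i.e. Gamma(shape=35, rate=9).
The mode of a Gamma(a, b) with a ≥ 1 (shape–rate) is (a−1)/b = 34/9 ≈ 3.778.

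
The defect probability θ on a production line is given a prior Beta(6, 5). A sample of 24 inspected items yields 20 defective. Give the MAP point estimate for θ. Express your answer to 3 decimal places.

Prior: Beta(6, 5).
Data: 20 successes in 24 trials. The binomial likelihood contributes θ^20(1−θ)^4, so the posterior is Beta(6+20, 5+4) = Beta(26, 9).
For Beta(a, b) with a, b > 1 the mode is (a−1)/(a+b−2) = 25/33 ≈ 0.758.

θ̂_MAP = 0.758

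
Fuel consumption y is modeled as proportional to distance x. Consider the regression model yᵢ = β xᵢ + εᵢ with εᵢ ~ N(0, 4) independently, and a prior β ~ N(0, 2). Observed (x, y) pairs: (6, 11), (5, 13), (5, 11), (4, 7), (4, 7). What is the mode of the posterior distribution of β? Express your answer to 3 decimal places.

log p(β | y) = −Σ(yᵢ − βxᵢ)²/(2·4) − β²/(2·2) + const.
Setting the derivative to zero: Σxᵢ(yᵢ − βxᵢ)/4 − β/2 = 0, so β = Σxᵢyᵢ / (Σxᵢ² + σ²/τ²).
Σxᵢyᵢ = 6·11 + 5·13 + 5·11 + 4·7 + 4·7 = 242; Σxᵢ² = 118; σ²/τ² = 2.
β̂_MAP = 242 / (118 + 2) = 242/120 ≈ 2.017.

β̂_MAP = 2.017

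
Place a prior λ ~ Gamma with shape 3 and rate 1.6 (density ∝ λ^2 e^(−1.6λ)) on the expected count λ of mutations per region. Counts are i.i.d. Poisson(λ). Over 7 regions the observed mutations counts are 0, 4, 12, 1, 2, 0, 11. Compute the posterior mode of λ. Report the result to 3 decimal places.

Σxᵢ = 0+4+12+1+2+0+11 = 30, with n = 7.
Posterior ∝ λ^2e^(−1.6λ) · λ^30e^(−7λ) = λ^32e^(−8.6λ), i.e. Gamma(shape=33, rate=8.6).
The mode of a Gamma(a, b) with a ≥ 1 (shape–rate) is (a−1)/b = 32/8.6 ≈ 3.721.

λ̂_MAP = 3.721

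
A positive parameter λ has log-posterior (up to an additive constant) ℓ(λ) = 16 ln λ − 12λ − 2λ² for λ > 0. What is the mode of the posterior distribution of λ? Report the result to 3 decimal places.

λ̂_MAP = 1.000

ℓ'(λ) = 16/λ − 12 − 4λ. Setting this to zero and multiplying by λ: 4λ² + 12λ − 16 = 0.
λ = (−12 + √(12² + 4·4·16)) / (2·4) = (−12 + √400) / 8 = (−12 + 20)/8 = 1.
ℓ''(λ) = −16/λ² − 4 < 0, confirming a maximum.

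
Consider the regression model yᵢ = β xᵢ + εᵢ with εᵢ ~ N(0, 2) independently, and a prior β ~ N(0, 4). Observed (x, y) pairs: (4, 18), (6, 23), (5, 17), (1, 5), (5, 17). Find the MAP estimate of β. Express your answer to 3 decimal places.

β̂_MAP = 3.720

log p(β | y) = −Σ(yᵢ − βxᵢ)²/(2·2) − β²/(2·4) + const.
Setting the derivative to zero: Σxᵢ(yᵢ − βxᵢ)/2 − β/4 = 0, so β = Σxᵢyᵢ / (Σxᵢ² + σ²/τ²).
Σxᵢyᵢ = 4·18 + 6·23 + 5·17 + 1·5 + 5·17 = 385; Σxᵢ² = 103; σ²/τ² = 0.5.
β̂_MAP = 385 / (103 + 0.5) = 385/103.5 ≈ 3.720.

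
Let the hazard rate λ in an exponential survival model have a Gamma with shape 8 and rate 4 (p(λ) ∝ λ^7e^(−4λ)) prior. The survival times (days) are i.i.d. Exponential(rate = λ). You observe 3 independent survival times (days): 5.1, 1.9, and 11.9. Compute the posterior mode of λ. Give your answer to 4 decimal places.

λ̂_MAP = 0.4367

The Exponential(rate=λ) likelihood is ∝ λ^n e^(−λΣtᵢ). Here n = 3 and Σtᵢ = 5.1 + 1.9 + 11.9 = 18.9.
Posterior ∝ λ^7e^(−4λ) · λ^3e^(−18.9λ) = λ^10e^(−22.9λ), i.e. Gamma(11, 22.9).
Mode = (a−1)/b = 10/22.9 ≈ 0.4367.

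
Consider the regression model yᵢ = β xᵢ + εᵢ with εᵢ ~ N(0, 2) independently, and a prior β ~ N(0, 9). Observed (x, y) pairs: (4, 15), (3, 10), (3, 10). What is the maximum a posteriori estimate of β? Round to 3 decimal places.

log p(β | y) = −Σ(yᵢ − βxᵢ)²/(2·2) − β²/(2·9) + const.
Setting the derivative to zero: Σxᵢ(yᵢ − βxᵢ)/2 − β/9 = 0, so β = Σxᵢyᵢ / (Σxᵢ² + σ²/τ²).
Σxᵢyᵢ = 4·15 + 3·10 + 3·10 = 120; Σxᵢ² = 34; σ²/τ² = 2/9.
β̂_MAP = 120 / (34 + 2/9) = 120/(308/9) = 270/77 ≈ 3.506.

β̂_MAP = 3.506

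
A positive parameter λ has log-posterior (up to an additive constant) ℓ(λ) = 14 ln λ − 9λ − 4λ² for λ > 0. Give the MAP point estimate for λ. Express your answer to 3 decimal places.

λ̂_MAP = 0.875

ℓ'(λ) = 14/λ − 9 − 8λ. Setting this to zero and multiplying by λ: 8λ² + 9λ − 14 = 0.
λ = (−9 + √(9² + 4·8·14)) / (2·8) = (−9 + √529) / 16 = (−9 + 23)/16 = 7/8.
ℓ''(λ) = −14/λ² − 8 < 0, confirming a maximum.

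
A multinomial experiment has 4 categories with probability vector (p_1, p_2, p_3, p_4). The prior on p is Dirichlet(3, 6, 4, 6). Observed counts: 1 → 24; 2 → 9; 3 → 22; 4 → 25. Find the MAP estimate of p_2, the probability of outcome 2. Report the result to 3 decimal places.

MAP estimate: 0.147

The posterior is Dirichlet(αᵢ + nᵢ) = Dirichlet(27, 15, 26, 31).
For a Dirichlet(a₁,…,a_K) with all aᵢ > 1, the mode has j-th component (aⱼ − 1)/(Σaᵢ − K).
Here Σaᵢ = 99 and K = 4, so p_2 = (15 − 1)/(99 − 4) = 14/95 ≈ 0.147.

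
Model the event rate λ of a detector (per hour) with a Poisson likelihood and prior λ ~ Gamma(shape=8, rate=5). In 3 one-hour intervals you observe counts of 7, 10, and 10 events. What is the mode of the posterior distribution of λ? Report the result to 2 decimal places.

λ̂_MAP = 4.25

Σxᵢ = 7+10+10 = 27, with n = 3.
Posterior ∝ λ^7e^(−5λ) · λ^27e^(−3λ) = λ^34e^(−8λ), i.e. Gamma(shape=35, rate=8).
The mode of a Gamma(a, b) with a ≥ 1 (shape–rate) is (a−1)/b = 34/8 ≈ 4.25.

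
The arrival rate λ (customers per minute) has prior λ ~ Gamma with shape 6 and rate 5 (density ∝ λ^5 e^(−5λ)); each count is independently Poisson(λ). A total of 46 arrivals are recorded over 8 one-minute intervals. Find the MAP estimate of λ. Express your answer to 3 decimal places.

Σxᵢ = 46, n = 8.
Posterior ∝ λ^5e^(−5λ) · λ^46e^(−8λ) = λ^51e^(−13λ), i.e. Gamma(shape=52, rate=13).
The mode of a Gamma(a, b) with a ≥ 1 (shape–rate) is (a−1)/b = 51/13 ≈ 3.923.

λ̂_MAP = 3.923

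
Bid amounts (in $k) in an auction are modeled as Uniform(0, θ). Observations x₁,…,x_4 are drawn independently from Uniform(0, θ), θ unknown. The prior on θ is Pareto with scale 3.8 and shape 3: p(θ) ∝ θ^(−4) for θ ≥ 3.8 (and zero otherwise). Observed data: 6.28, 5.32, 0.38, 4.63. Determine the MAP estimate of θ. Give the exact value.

θ̂_MAP = 6.28

The Uniform(0, θ) likelihood is θ^(−n) for θ ≥ max(xᵢ), zero otherwise. Here max(xᵢ) = 6.28.
Posterior ∝ θ^(−4) · θ^(−4) = θ^(−8) on θ ≥ max(3.8, 6.28) = 6.28.
This density is strictly decreasing in θ, so the posterior mode lies at the lower boundary of the support.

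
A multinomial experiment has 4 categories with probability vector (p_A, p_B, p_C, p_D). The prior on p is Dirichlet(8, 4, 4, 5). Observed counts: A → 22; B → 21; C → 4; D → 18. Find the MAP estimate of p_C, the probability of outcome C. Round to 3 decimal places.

The posterior is Dirichlet(αᵢ + nᵢ) = Dirichlet(30, 25, 8, 23).
For a Dirichlet(a₁,…,a_K) with all aᵢ > 1, the mode has j-th component (aⱼ − 1)/(Σaᵢ − K).
Here Σaᵢ = 86 and K = 4, so p_C = (8 − 1)/(86 − 4) = 7/82 ≈ 0.085.

MAP estimate of p_C = 0.085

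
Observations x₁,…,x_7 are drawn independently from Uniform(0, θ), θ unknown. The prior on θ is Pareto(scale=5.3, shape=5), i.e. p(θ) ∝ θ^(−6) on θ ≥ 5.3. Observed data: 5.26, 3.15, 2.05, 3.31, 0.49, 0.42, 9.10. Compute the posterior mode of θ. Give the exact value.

θ̂_MAP = 9.10

The Uniform(0, θ) likelihood is θ^(−n) for θ ≥ max(xᵢ), zero otherwise. Here max(xᵢ) = 9.10.
Posterior ∝ θ^(−6) · θ^(−7) = θ^(−13) on θ ≥ max(5.3, 9.10) = 9.10.
This density is strictly decreasing in θ, so the posterior mode lies at the lower boundary of the support.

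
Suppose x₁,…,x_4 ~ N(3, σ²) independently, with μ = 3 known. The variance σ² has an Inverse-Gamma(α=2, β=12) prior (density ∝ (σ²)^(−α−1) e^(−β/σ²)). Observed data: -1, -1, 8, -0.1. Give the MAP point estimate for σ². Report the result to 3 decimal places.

Sum of squared deviations about the known mean: SS = (-1−3)² + (-1−3)² + (8−3)² + (-0.1−3)² = 66.61.
The Normal likelihood contributes (σ²)^(−n/2) exp(−SS/(2σ²)), so the posterior is Inverse-Gamma(α + n/2, β + SS/2) = Inverse-Gamma(4, 45.305).
The mode of Inverse-Gamma(a, b) is b/(a+1) = 45.305/5 ≈ 9.061.

σ̂²_MAP = 9.061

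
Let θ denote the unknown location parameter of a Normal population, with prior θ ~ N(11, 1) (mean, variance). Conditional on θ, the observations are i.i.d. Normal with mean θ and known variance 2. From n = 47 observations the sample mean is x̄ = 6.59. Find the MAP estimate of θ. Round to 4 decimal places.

θ̂_MAP = 6.7700

n = 47, x̄ = 6.59.
For a Normal prior and Normal likelihood with known variance, the posterior is Normal; its mode equals its mean, the precision-weighted average.
Prior precision 1/σ₀² = 1/1 = 1; data precision n/σ² = 47/2 = 23.5.
θ̂ = (1·11 + 23.5·6.59) / (1 + 23.5) = 165.865/24.5 = 6.7700.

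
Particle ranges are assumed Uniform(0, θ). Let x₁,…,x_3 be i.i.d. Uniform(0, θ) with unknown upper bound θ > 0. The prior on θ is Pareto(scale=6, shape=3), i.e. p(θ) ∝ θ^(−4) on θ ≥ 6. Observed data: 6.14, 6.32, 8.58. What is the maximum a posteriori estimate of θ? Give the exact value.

The Uniform(0, θ) likelihood is θ^(−n) for θ ≥ max(xᵢ), zero otherwise. Here max(xᵢ) = 8.58.
Posterior ∝ θ^(−4) · θ^(−3) = θ^(−7) on θ ≥ max(6, 8.58) = 8.58.
This density is strictly decreasing in θ, so the posterior mode lies at the lower boundary of the support.

θ̂_MAP = 8.58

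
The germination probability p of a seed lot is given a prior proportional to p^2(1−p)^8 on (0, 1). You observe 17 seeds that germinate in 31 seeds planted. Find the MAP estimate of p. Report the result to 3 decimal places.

p̂_MAP = 0.463

The prior density ∝ p^2(1−p)^8 is the kernel of Beta(3, 9).
Data: 17 successes in 31 trials. The binomial likelihood contributes p^17(1−p)^14, so the posterior is Beta(3+17, 9+14) = Beta(20, 23).
For Beta(a, b) with a, b > 1 the mode is (a−1)/(a+b−2) = 19/41 ≈ 0.463.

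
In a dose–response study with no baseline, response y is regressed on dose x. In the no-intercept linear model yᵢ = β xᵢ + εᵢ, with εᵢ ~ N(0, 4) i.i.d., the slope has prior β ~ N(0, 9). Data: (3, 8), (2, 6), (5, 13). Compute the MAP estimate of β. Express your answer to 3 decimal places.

log p(β | y) = −Σ(yᵢ − βxᵢ)²/(2·4) − β²/(2·9) + const.
Setting the derivative to zero: Σxᵢ(yᵢ − βxᵢ)/4 − β/9 = 0, so β = Σxᵢyᵢ / (Σxᵢ² + σ²/τ²).
Σxᵢyᵢ = 3·8 + 2·6 + 5·13 = 101; Σxᵢ² = 38; σ²/τ² = 4/9.
β̂_MAP = 101 / (38 + 4/9) = 101/(346/9) = 909/346 ≈ 2.627.

β̂_MAP = 2.627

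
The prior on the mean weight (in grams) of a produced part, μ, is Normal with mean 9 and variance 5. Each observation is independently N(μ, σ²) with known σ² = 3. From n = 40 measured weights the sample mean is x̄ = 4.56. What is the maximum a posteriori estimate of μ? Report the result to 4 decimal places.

n = 40, x̄ = 4.56.
For a Normal prior and Normal likelihood with known variance, the posterior is Normal; its mode equals its mean, the precision-weighted average.
Prior precision 1/σ₀² = 1/5 = 0.2; data precision n/σ² = 40/3.
μ̂ = (0.2·9 + (40/3)·4.56) / (0.2 + 40/3) = 62.6/(203/15) = 939/203 ≈ 4.6256.

μ̂_MAP = 4.6256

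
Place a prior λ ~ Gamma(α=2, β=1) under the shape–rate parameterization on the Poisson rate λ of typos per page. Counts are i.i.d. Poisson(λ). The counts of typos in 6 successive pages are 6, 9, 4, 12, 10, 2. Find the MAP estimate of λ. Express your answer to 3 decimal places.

Σxᵢ = 6+9+4+12+10+2 = 43, with n = 6.
Posterior ∝ λe^(−1λ) · λ^43e^(−6λ) = λ^44e^(−7λ), i.e. Gamma(shape=45, rate=7).
The mode of a Gamma(a, b) with a ≥ 1 (shape–rate) is (a−1)/b = 44/7 ≈ 6.286.

λ̂_MAP = 6.286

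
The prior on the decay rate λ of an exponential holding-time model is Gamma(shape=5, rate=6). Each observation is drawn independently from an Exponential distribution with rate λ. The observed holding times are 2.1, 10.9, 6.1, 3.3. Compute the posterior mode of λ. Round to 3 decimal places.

λ̂_MAP = 0.282

The Exponential(rate=λ) likelihood is ∝ λ^n e^(−λΣtᵢ). Here n = 4 and Σtᵢ = 2.1 + 10.9 + 6.1 + 3.3 = 22.4.
Posterior ∝ λ^4e^(−6λ) · λ^4e^(−22.4λ) = λ^8e^(−28.4λ), i.e. Gamma(9, 28.4).
Mode = (a−1)/b = 8/28.4 ≈ 0.282.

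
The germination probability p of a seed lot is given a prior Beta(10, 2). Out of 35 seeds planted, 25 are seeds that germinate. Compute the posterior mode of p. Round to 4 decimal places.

p̂_MAP = 0.7556

Prior: Beta(10, 2).
Data: 25 successes in 35 trials. The binomial likelihood contributes p^25(1−p)^10, so the posterior is Beta(10+25, 2+10) = Beta(35, 12).
For Beta(a, b) with a, b > 1 the mode is (a−1)/(a+b−2) = 34/45 ≈ 0.7556.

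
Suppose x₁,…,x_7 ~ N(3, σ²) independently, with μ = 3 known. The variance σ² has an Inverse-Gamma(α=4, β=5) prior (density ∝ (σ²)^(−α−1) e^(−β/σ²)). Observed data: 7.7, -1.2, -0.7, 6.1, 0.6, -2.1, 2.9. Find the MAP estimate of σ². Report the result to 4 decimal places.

σ̂²_MAP = 6.1653

Sum of squared deviations about the known mean: SS = (7.7−3)² + (-1.2−3)² + (-0.7−3)² + (6.1−3)² + (0.6−3)² + (-2.1−3)² + (2.9−3)² = 94.81.
The Normal likelihood contributes (σ²)^(−n/2) exp(−SS/(2σ²)), so the posterior is Inverse-Gamma(α + n/2, β + SS/2) = Inverse-Gamma(7.5, 52.405).
The mode of Inverse-Gamma(a, b) is b/(a+1) = 52.405/8.5 ≈ 6.1653.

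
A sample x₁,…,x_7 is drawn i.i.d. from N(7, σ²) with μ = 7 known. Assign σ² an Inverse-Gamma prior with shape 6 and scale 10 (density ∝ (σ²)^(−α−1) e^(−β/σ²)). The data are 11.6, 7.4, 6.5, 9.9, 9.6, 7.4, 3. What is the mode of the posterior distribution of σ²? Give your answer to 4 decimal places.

Sum of squared deviations about the known mean: SS = (11.6−7)² + (7.4−7)² + (6.5−7)² + (9.9−7)² + (9.6−7)² + (7.4−7)² + (3−7)² = 52.9.
The Normal likelihood contributes (σ²)^(−n/2) exp(−SS/(2σ²)), so the posterior is Inverse-Gamma(α + n/2, β + SS/2) = Inverse-Gamma(9.5, 36.45).
The mode of Inverse-Gamma(a, b) is b/(a+1) = 36.45/10.5 ≈ 3.4714.

σ̂²_MAP = 3.4714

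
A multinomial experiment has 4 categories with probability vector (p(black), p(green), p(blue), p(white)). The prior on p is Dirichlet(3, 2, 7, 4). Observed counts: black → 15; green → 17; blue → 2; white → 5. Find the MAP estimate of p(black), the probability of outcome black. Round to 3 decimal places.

MAP estimate of p(black) = 0.333

The posterior is Dirichlet(αᵢ + nᵢ) = Dirichlet(18, 19, 9, 9).
For a Dirichlet(a₁,…,a_K) with all aᵢ > 1, the mode has j-th component (aⱼ − 1)/(Σaᵢ − K).
Here Σaᵢ = 55 and K = 4, so p(black) = (18 − 1)/(55 − 4) = 17/51 ≈ 0.333.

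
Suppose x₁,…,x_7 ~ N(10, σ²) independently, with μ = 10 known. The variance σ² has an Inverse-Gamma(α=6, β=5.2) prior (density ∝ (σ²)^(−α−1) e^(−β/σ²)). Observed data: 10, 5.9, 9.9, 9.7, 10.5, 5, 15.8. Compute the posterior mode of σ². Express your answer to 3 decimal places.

Sum of squared deviations about the known mean: SS = (10−10)² + (5.9−10)² + (9.9−10)² + (9.7−10)² + (10.5−10)² + (5−10)² + (15.8−10)² = 75.8.
The Normal likelihood contributes (σ²)^(−n/2) exp(−SS/(2σ²)), so the posterior is Inverse-Gamma(α + n/2, β + SS/2) = Inverse-Gamma(9.5, 43.1).
The mode of Inverse-Gamma(a, b) is b/(a+1) = 43.1/10.5 ≈ 4.105.

σ̂²_MAP = 4.105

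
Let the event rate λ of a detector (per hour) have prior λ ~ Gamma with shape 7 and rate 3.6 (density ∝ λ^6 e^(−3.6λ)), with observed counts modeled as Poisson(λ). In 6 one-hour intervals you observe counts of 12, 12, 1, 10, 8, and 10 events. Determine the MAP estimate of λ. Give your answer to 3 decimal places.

Σxᵢ = 12+12+1+10+8+10 = 53, with n = 6.
Posterior ∝ λ^6e^(−3.6λ) · λ^53e^(−6λ) = λ^59e^(−9.6λ), i.e. Gamma(shape=60, rate=9.6).
The mode of a Gamma(a, b) with a ≥ 1 (shape–rate) is (a−1)/b = 59/9.6 ≈ 6.146.

λ̂_MAP = 6.146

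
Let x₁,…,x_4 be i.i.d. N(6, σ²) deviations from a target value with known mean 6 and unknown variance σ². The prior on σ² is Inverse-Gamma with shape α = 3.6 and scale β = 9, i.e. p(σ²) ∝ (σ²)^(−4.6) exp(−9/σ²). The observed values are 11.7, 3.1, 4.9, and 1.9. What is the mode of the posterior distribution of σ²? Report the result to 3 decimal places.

Sum of squared deviations about the known mean: SS = (11.7−6)² + (3.1−6)² + (4.9−6)² + (1.9−6)² = 58.92.
The Normal likelihood contributes (σ²)^(−n/2) exp(−SS/(2σ²)), so the posterior is Inverse-Gamma(α + n/2, β + SS/2) = Inverse-Gamma(5.6, 38.46).
The mode of Inverse-Gamma(a, b) is b/(a+1) = 38.46/6.6 ≈ 5.827.

σ̂²_MAP = 5.827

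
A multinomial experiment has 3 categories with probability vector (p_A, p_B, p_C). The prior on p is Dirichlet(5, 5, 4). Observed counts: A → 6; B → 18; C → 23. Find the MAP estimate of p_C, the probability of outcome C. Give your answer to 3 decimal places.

The posterior is Dirichlet(αᵢ + nᵢ) = Dirichlet(11, 23, 27).
For a Dirichlet(a₁,…,a_K) with all aᵢ > 1, the mode has j-th component (aⱼ − 1)/(Σaᵢ − K).
Here Σaᵢ = 61 and K = 3, so p_C = (27 − 1)/(61 − 3) = 26/58 ≈ 0.448.

MAP estimate of p_C = 0.448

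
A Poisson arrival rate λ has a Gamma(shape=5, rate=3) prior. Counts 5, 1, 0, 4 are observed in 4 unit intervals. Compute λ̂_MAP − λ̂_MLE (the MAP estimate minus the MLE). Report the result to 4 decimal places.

Σxᵢ = 10. Posterior is Gamma(15, 7); MAP = (15−1)/7 = 14/7 ≈ 2.00000.
MLE = x̄ = 10/4 ≈ 2.50000.
Difference = 14/7 − 10/4 = -1/2 ≈ -0.5000.

MAP − MLE = -0.5000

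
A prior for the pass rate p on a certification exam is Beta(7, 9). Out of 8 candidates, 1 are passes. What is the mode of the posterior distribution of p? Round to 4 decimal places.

p̂_MAP = 0.3182

Prior: Beta(7, 9).
Data: 1 success in 8 trials. The binomial likelihood contributes p(1−p)^7, so the posterior is Beta(7+1, 9+7) = Beta(8, 16).
For Beta(a, b) with a, b > 1 the mode is (a−1)/(a+b−2) = 7/22 ≈ 0.3182.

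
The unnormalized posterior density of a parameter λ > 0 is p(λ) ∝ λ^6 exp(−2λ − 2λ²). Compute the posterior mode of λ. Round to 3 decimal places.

ℓ'(λ) = 6/λ − 2 − 4λ. Setting this to zero and multiplying by λ: 4λ² + 2λ − 6 = 0.
λ = (−2 + √(2² + 4·4·6)) / (2·4) = (−2 + √100) / 8 = (−2 + 10)/8 = 1.
ℓ''(λ) = −6/λ² − 4 < 0, confirming a maximum.

λ̂_MAP = 1.000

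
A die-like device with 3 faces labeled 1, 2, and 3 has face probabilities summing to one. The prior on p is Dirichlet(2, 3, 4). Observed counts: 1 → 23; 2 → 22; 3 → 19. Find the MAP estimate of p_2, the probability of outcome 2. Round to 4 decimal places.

MAP estimate: 0.3429

The posterior is Dirichlet(αᵢ + nᵢ) = Dirichlet(25, 25, 23).
For a Dirichlet(a₁,…,a_K) with all aᵢ > 1, the mode has j-th component (aⱼ − 1)/(Σaᵢ − K).
Here Σaᵢ = 73 and K = 3, so p_2 = (25 − 1)/(73 − 3) = 24/70 ≈ 0.3429.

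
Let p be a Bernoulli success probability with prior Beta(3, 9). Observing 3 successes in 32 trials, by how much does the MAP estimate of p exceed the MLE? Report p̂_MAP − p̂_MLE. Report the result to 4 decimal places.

Posterior is Beta(6, 38); MAP = (6−1)/(44−2) = 5/42 ≈ 0.11905.
MLE ignores the prior: p̂_MLE = k/n = 3/32 ≈ 0.09375.
Difference = 5/42 − 3/32 = 17/672 ≈ 0.0253.

MAP − MLE = 0.0253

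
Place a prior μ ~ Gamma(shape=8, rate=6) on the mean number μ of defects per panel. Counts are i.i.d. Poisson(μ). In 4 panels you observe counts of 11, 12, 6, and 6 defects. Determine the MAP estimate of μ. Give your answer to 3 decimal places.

Σxᵢ = 11+12+6+6 = 35, with n = 4.
Posterior ∝ μ^7e^(−6μ) · μ^35e^(−4μ) = μ^42e^(−10μ), i.e. Gamma(shape=43, rate=10).
The mode of a Gamma(a, b) with a ≥ 1 (shape–rate) is (a−1)/b = 42/10 ≈ 4.200.

μ̂_MAP = 4.200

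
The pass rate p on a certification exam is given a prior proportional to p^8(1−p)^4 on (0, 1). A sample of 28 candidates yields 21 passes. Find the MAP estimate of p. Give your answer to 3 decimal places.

The prior density ∝ p^8(1−p)^4 is the kernel of Beta(9, 5).
Data: 21 successes in 28 trials. The binomial likelihood contributes p^21(1−p)^7, so the posterior is Beta(9+21, 5+7) = Beta(30, 12).
For Beta(a, b) with a, b > 1 the mode is (a−1)/(a+b−2) = 29/40 ≈ 0.725.

p̂_MAP = 0.725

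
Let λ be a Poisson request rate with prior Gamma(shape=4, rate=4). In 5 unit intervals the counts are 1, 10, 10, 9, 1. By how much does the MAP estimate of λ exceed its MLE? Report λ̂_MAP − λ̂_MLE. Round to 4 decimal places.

Σxᵢ = 31. Posterior is Gamma(35, 9); MAP = (35−1)/9 = 34/9 ≈ 3.77778.
MLE = x̄ = 31/5 ≈ 6.20000.
Difference = 34/9 − 31/5 = -109/45 ≈ -2.4222.

MAP − MLE = -2.4222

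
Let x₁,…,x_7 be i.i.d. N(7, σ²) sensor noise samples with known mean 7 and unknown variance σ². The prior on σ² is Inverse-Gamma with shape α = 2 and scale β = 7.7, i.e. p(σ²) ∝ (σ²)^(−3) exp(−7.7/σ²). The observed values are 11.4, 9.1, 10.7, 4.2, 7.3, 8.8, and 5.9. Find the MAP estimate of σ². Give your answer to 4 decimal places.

σ̂²_MAP = 5.0185

Sum of squared deviations about the known mean: SS = (11.4−7)² + (9.1−7)² + (10.7−7)² + (4.2−7)² + (7.3−7)² + (8.8−7)² + (5.9−7)² = 49.84.
The Normal likelihood contributes (σ²)^(−n/2) exp(−SS/(2σ²)), so the posterior is Inverse-Gamma(α + n/2, β + SS/2) = Inverse-Gamma(5.5, 32.62).
The mode of Inverse-Gamma(a, b) is b/(a+1) = 32.62/6.5 ≈ 5.0185.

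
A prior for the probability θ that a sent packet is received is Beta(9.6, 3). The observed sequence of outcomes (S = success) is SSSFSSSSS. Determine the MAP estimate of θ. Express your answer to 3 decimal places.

θ̂_MAP = 0.847

Prior: Beta(9.6, 3).
Data: 8 successes in 9 trials (from the sequence). The binomial likelihood contributes θ^8(1−θ)^1, so the posterior is Beta(9.6+8, 3+1) = Beta(17.6, 4).
For Beta(a, b) with a, b > 1 the mode is (a−1)/(a+b−2) = 16.6/19.6 ≈ 0.847.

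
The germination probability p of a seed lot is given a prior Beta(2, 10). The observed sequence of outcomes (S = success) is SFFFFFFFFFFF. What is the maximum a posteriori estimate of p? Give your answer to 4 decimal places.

p̂_MAP = 0.0909

Prior: Beta(2, 10).
Data: 1 success in 12 trials (from the sequence). The binomial likelihood contributes p(1−p)^11, so the posterior is Beta(2+1, 10+11) = Beta(3, 21).
For Beta(a, b) with a, b > 1 the mode is (a−1)/(a+b−2) = 2/22 ≈ 0.0909.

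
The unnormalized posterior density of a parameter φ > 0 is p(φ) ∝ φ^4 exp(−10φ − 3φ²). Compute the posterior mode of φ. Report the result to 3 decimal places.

φ̂_MAP = 0.333

ℓ'(φ) = 4/φ − 10 − 6φ. Setting this to zero and multiplying by φ: 6φ² + 10φ − 4 = 0.
φ = (−10 + √(10² + 4·6·4)) / (2·6) = (−10 + √196) / 12 = (−10 + 14)/12 = 1/3.
ℓ''(φ) = −4/φ² − 6 < 0, confirming a maximum.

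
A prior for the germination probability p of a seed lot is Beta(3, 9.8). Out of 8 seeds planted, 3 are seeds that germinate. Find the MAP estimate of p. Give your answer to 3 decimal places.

p̂_MAP = 0.266

Prior: Beta(3, 9.8).
Data: 3 successes in 8 trials. The binomial likelihood contributes p^3(1−p)^5, so the posterior is Beta(3+3, 9.8+5) = Beta(6, 14.8).
For Beta(a, b) with a, b > 1 the mode is (a−1)/(a+b−2) = 5/18.8 ≈ 0.266.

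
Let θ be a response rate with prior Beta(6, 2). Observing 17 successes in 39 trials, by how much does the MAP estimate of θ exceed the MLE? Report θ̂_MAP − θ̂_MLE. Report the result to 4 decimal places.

Posterior is Beta(23, 24); MAP = (23−1)/(47−2) = 22/45 ≈ 0.48889.
MLE ignores the prior: θ̂_MLE = k/n = 17/39 ≈ 0.43590.
Difference = 22/45 − 17/39 = 31/585 ≈ 0.0530.

MAP − MLE = 0.0530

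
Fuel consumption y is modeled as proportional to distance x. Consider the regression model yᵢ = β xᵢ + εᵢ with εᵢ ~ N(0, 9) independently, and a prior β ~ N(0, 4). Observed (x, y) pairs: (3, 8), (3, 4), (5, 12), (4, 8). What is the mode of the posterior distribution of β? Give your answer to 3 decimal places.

log p(β | y) = −Σ(yᵢ − βxᵢ)²/(2·9) − β²/(2·4) + const.
Setting the derivative to zero: Σxᵢ(yᵢ − βxᵢ)/9 − β/4 = 0, so β = Σxᵢyᵢ / (Σxᵢ² + σ²/τ²).
Σxᵢyᵢ = 3·8 + 3·4 + 5·12 + 4·8 = 128; Σxᵢ² = 59; σ²/τ² = 2.25.
β̂_MAP = 128 / (59 + 2.25) = 128/61.25 ≈ 2.090.

β̂_MAP = 2.090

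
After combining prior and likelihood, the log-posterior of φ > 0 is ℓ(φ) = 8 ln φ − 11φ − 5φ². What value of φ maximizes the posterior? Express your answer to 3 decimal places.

φ̂_MAP = 0.500

ℓ'(φ) = 8/φ − 11 − 10φ. Setting this to zero and multiplying by φ: 10φ² + 11φ − 8 = 0.
φ = (−11 + √(11² + 4·10·8)) / (2·10) = (−11 + √441) / 20 = (−11 + 21)/20 = 1/2.
ℓ''(φ) = −8/φ² − 10 < 0, confirming a maximum.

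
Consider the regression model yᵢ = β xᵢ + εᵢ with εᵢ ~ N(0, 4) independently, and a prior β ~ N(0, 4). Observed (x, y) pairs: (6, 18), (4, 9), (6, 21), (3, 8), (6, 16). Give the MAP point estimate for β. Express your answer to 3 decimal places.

log p(β | y) = −Σ(yᵢ − βxᵢ)²/(2·4) − β²/(2·4) + const.
Setting the derivative to zero: Σxᵢ(yᵢ − βxᵢ)/4 − β/4 = 0, so β = Σxᵢyᵢ / (Σxᵢ² + σ²/τ²).
Σxᵢyᵢ = 6·18 + 4·9 + 6·21 + 3·8 + 6·16 = 390; Σxᵢ² = 133; σ²/τ² = 1.
β̂_MAP = 390 / (133 + 1) = 390/134 ≈ 2.910.

β̂_MAP = 2.910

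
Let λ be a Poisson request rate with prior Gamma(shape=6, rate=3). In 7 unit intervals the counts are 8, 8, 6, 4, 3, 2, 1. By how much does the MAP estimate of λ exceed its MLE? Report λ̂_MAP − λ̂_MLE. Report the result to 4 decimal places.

MAP − MLE = -0.8714

Σxᵢ = 32. Posterior is Gamma(38, 10); MAP = (38−1)/10 = 37/10 ≈ 3.70000.
MLE = x̄ = 32/7 ≈ 4.57143.
Difference = 37/10 − 32/7 = -61/70 ≈ -0.8714.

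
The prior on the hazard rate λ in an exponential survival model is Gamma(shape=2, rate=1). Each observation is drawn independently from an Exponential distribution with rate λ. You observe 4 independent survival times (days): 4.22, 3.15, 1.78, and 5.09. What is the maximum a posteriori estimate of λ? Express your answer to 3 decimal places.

The Exponential(rate=λ) likelihood is ∝ λ^n e^(−λΣtᵢ). Here n = 4 and Σtᵢ = 4.22 + 3.15 + 1.78 + 5.09 = 14.24.
Posterior ∝ λe^(−1λ) · λ^4e^(−14.24λ) = λ^5e^(−15.24λ), i.e. Gamma(6, 15.24).
Mode = (a−1)/b = 5/15.24 ≈ 0.328.

λ̂_MAP = 0.328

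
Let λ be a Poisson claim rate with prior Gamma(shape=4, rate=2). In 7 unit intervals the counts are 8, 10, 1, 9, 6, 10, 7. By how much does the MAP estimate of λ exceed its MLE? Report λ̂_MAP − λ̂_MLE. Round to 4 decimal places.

MAP − MLE = -1.2857

Σxᵢ = 51. Posterior is Gamma(55, 9); MAP = (55−1)/9 = 54/9 ≈ 6.00000.
MLE = x̄ = 51/7 ≈ 7.28571.
Difference = 54/9 − 51/7 = -9/7 ≈ -1.2857.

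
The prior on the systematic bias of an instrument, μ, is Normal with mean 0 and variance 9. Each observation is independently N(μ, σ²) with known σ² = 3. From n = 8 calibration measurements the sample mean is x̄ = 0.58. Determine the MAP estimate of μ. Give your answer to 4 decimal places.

n = 8, x̄ = 0.58.
For a Normal prior and Normal likelihood with known variance, the posterior is Normal; its mode equals its mean, the precision-weighted average.
Prior precision 1/σ₀² = 1/9; data precision n/σ² = 8/3.
μ̂ = ((1/9)·0 + (8/3)·0.58) / (1/9 + 8/3) = (116/75)/(25/9) = 0.5568.

μ̂_MAP = 0.5568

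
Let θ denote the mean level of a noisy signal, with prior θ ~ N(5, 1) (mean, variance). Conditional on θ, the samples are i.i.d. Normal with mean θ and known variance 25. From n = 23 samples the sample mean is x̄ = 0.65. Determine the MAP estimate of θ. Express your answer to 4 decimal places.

n = 23, x̄ = 0.65.
For a Normal prior and Normal likelihood with known variance, the posterior is Normal; its mode equals its mean, the precision-weighted average.
Prior precision 1/σ₀² = 1/1 = 1; data precision n/σ² = 23/25 = 0.92.
θ̂ = (1·5 + 0.92·0.65) / (1 + 0.92) = 5.598/1.92 = 2.915625 ≈ 2.9156.

θ̂_MAP = 2.9156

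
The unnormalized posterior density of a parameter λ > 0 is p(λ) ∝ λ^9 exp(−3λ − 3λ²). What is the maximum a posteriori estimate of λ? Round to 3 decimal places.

λ̂_MAP = 1.000

ℓ'(λ) = 9/λ − 3 − 6λ. Setting this to zero and multiplying by λ: 6λ² + 3λ − 9 = 0.
λ = (−3 + √(3² + 4·6·9)) / (2·6) = (−3 + √225) / 12 = (−3 + 15)/12 = 1.
ℓ''(λ) = −9/λ² − 6 < 0, confirming a maximum.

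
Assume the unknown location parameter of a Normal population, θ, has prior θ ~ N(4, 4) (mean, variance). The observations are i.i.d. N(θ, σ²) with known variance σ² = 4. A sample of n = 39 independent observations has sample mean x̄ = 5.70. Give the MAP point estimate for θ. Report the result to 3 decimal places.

θ̂_MAP = 5.658

n = 39, x̄ = 5.70.
For a Normal prior and Normal likelihood with known variance, the posterior is Normal; its mode equals its mean, the precision-weighted average.
Prior precision 1/σ₀² = 1/4 = 0.25; data precision n/σ² = 39/4 = 9.75.
θ̂ = (0.25·4 + 9.75·5.7) / (0.25 + 9.75) = 56.575/10 = 5.6575 ≈ 5.658.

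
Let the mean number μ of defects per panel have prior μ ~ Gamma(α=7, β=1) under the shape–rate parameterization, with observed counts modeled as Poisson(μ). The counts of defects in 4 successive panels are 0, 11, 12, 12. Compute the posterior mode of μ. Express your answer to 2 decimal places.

Σxᵢ = 0+11+12+12 = 35, with n = 4.
Posterior ∝ μ^6e^(−1μ) · μ^35e^(−4μ) = μ^41e^(−5μ), i.e. Gamma(shape=42, rate=5).
The mode of a Gamma(a, b) with a ≥ 1 (shape–rate) is (a−1)/b = 41/5 ≈ 8.20.

μ̂_MAP = 8.20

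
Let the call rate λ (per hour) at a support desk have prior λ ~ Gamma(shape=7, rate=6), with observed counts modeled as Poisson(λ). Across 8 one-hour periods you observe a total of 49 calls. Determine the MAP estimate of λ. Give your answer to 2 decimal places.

Σxᵢ = 49, n = 8.
Posterior ∝ λ^6e^(−6λ) · λ^49e^(−8λ) = λ^55e^(−14λ), i.e. Gamma(shape=56, rate=14).
The mode of a Gamma(a, b) with a ≥ 1 (shape–rate) is (a−1)/b = 55/14 ≈ 3.93.

λ̂_MAP = 3.93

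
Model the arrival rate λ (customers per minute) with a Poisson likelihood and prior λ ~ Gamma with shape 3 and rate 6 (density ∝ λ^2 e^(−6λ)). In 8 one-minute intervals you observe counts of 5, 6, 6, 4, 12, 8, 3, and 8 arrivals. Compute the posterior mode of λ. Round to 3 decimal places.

Σxᵢ = 5+6+6+4+12+8+3+8 = 52, with n = 8.
Posterior ∝ λ^2e^(−6λ) · λ^52e^(−8λ) = λ^54e^(−14λ), i.e. Gamma(shape=55, rate=14).
The mode of a Gamma(a, b) with a ≥ 1 (shape–rate) is (a−1)/b = 54/14 ≈ 3.857.

λ̂_MAP = 3.857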